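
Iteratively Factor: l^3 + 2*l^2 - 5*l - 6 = (l - 2)*(l^2 + 4*l + 3) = (l - 2)*(l + 3)*(l + 1)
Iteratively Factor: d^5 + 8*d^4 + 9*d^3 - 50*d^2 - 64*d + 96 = (d - 1)*(d^4 + 9*d^3 + 18*d^2 - 32*d - 96) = (d - 1)*(d + 3)*(d^3 + 6*d^2 - 32) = (d - 1)*(d + 3)*(d + 4)*(d^2 + 2*d - 8) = (d - 2)*(d - 1)*(d + 3)*(d + 4)*(d + 4)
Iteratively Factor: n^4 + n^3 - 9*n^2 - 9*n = (n + 1)*(n^3 - 9*n) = (n - 3)*(n + 1)*(n^2 + 3*n) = n*(n - 3)*(n + 1)*(n + 3)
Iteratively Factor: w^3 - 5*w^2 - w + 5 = (w - 1)*(w^2 - 4*w - 5) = (w - 5)*(w - 1)*(w + 1)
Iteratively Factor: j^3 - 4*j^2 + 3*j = (j - 1)*(j^2 - 3*j) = j*(j - 1)*(j - 3)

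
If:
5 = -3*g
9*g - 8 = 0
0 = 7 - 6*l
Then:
No Solution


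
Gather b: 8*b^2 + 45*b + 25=8*b^2 + 45*b + 25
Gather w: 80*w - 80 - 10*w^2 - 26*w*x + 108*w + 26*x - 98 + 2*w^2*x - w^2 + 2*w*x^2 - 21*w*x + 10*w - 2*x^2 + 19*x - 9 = w^2*(2*x - 11) + w*(2*x^2 - 47*x + 198) - 2*x^2 + 45*x - 187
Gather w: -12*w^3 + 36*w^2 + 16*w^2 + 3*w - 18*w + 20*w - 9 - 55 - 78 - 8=-12*w^3 + 52*w^2 + 5*w - 150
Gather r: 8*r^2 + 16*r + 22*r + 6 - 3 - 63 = 8*r^2 + 38*r - 60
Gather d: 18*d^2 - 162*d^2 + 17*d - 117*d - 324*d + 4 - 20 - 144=-144*d^2 - 424*d - 160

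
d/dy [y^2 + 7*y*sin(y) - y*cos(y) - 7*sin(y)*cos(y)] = y*sin(y) + 7*y*cos(y) + 2*y + 7*sin(y) - cos(y) - 7*cos(2*y)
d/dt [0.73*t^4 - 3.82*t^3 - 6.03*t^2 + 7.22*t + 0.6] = 2.92*t^3 - 11.46*t^2 - 12.06*t + 7.22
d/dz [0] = 0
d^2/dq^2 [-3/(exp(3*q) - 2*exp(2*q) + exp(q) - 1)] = 3*(-2*(3*exp(2*q) - 4*exp(q) + 1)^2*exp(q) + (9*exp(2*q) - 8*exp(q) + 1)*(exp(3*q) - 2*exp(2*q) + exp(q) - 1))*exp(q)/(exp(3*q) - 2*exp(2*q) + exp(q) - 1)^3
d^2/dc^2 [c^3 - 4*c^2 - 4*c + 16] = 6*c - 8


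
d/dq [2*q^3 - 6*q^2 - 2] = 6*q*(q - 2)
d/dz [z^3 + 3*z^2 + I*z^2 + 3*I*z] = 3*z^2 + 2*z*(3 + I) + 3*I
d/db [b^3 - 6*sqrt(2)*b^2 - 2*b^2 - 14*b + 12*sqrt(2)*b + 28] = 3*b^2 - 12*sqrt(2)*b - 4*b - 14 + 12*sqrt(2)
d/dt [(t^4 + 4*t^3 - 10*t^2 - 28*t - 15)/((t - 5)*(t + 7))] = 2*(t^5 + 5*t^4 - 62*t^3 - 206*t^2 + 365*t + 505)/(t^4 + 4*t^3 - 66*t^2 - 140*t + 1225)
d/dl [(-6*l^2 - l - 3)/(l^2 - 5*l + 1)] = (31*l^2 - 6*l - 16)/(l^4 - 10*l^3 + 27*l^2 - 10*l + 1)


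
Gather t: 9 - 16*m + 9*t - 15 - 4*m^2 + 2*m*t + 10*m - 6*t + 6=-4*m^2 - 6*m + t*(2*m + 3)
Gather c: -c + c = 0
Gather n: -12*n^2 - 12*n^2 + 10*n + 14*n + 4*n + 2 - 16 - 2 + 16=-24*n^2 + 28*n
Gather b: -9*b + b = -8*b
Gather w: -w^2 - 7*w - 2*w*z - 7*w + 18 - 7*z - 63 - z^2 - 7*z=-w^2 + w*(-2*z - 14) - z^2 - 14*z - 45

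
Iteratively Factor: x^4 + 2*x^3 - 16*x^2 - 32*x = (x + 2)*(x^3 - 16*x) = (x - 4)*(x + 2)*(x^2 + 4*x) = x*(x - 4)*(x + 2)*(x + 4)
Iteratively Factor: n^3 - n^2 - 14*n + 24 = (n + 4)*(n^2 - 5*n + 6) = (n - 3)*(n + 4)*(n - 2)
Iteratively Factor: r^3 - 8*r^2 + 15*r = (r)*(r^2 - 8*r + 15) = r*(r - 3)*(r - 5)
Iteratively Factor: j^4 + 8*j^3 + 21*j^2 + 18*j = (j + 2)*(j^3 + 6*j^2 + 9*j) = j*(j + 2)*(j^2 + 6*j + 9) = j*(j + 2)*(j + 3)*(j + 3)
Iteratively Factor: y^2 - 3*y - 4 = (y - 4)*(y + 1)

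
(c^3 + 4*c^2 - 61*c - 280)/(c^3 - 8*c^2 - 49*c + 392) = (c + 5)/(c - 7)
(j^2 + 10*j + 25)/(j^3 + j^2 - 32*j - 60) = (j + 5)/(j^2 - 4*j - 12)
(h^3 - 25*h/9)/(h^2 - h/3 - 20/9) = h*(3*h + 5)/(3*h + 4)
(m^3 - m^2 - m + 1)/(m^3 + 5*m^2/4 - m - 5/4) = 4*(m - 1)/(4*m + 5)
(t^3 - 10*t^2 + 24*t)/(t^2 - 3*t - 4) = t*(t - 6)/(t + 1)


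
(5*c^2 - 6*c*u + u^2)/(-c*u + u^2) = (-5*c + u)/u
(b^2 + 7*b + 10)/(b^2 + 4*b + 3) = (b^2 + 7*b + 10)/(b^2 + 4*b + 3)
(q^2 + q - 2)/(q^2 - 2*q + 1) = (q + 2)/(q - 1)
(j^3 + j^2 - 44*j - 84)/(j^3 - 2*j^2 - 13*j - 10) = (j^2 - j - 42)/(j^2 - 4*j - 5)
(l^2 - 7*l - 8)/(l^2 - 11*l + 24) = (l + 1)/(l - 3)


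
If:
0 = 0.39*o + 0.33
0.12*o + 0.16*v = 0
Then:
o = -0.85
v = 0.63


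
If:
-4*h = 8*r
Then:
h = -2*r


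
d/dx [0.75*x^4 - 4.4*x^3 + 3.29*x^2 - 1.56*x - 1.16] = 3.0*x^3 - 13.2*x^2 + 6.58*x - 1.56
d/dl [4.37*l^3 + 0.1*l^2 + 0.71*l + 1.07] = 13.11*l^2 + 0.2*l + 0.71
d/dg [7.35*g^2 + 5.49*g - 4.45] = 14.7*g + 5.49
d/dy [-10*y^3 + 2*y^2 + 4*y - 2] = -30*y^2 + 4*y + 4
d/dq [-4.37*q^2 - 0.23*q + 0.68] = -8.74*q - 0.23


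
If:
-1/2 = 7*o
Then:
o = -1/14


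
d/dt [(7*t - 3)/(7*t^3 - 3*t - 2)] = (49*t^3 - 21*t - 3*(7*t - 3)*(7*t^2 - 1) - 14)/(-7*t^3 + 3*t + 2)^2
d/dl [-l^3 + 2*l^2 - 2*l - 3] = -3*l^2 + 4*l - 2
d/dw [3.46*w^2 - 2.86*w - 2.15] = 6.92*w - 2.86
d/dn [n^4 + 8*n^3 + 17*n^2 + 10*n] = 4*n^3 + 24*n^2 + 34*n + 10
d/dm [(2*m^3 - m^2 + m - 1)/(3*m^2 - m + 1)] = 2*m*(3*m^3 - 2*m^2 + 2*m + 2)/(9*m^4 - 6*m^3 + 7*m^2 - 2*m + 1)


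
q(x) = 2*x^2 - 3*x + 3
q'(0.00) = -3.00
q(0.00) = 3.00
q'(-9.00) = -39.00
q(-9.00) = 192.00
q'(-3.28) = -16.12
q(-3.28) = 34.36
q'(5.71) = 19.84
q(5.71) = 51.08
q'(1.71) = 3.84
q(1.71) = 3.72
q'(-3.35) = -16.40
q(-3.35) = 35.50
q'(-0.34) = -4.36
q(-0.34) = 4.25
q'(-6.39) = -28.56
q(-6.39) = 103.83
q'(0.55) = -0.80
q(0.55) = 1.96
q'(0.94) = 0.76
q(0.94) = 1.95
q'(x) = 4*x - 3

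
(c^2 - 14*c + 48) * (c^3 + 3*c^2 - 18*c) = c^5 - 11*c^4 - 12*c^3 + 396*c^2 - 864*c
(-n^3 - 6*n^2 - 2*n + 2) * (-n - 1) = n^4 + 7*n^3 + 8*n^2 - 2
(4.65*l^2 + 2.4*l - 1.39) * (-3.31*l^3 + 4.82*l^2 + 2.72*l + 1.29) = -15.3915*l^5 + 14.469*l^4 + 28.8169*l^3 + 5.8267*l^2 - 0.6848*l - 1.7931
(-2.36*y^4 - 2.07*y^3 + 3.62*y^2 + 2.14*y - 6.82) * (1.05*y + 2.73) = -2.478*y^5 - 8.6163*y^4 - 1.8501*y^3 + 12.1296*y^2 - 1.3188*y - 18.6186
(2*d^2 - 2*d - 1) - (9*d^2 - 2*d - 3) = 2 - 7*d^2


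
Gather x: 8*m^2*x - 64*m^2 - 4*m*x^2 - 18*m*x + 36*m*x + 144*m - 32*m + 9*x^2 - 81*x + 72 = -64*m^2 + 112*m + x^2*(9 - 4*m) + x*(8*m^2 + 18*m - 81) + 72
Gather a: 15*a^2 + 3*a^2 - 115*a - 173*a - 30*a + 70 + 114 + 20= 18*a^2 - 318*a + 204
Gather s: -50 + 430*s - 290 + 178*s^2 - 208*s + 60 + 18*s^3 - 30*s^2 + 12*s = 18*s^3 + 148*s^2 + 234*s - 280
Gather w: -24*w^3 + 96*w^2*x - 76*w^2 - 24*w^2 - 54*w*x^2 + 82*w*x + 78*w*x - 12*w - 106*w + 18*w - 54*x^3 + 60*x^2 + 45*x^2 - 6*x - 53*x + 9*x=-24*w^3 + w^2*(96*x - 100) + w*(-54*x^2 + 160*x - 100) - 54*x^3 + 105*x^2 - 50*x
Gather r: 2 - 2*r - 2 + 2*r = 0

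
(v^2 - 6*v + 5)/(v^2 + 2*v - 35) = (v - 1)/(v + 7)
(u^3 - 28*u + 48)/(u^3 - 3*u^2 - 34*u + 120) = (u - 2)/(u - 5)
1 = 1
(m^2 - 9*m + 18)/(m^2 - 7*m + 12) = (m - 6)/(m - 4)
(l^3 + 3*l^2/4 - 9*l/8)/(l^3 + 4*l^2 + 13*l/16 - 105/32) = 4*l*(2*l + 3)/(8*l^2 + 38*l + 35)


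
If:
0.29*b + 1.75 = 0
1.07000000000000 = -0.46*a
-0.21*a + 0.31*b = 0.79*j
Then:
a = -2.33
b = -6.03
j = -1.75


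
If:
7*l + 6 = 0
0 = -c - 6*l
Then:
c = 36/7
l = -6/7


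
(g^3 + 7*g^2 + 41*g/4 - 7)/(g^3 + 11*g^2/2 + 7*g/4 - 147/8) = 2*(2*g^2 + 7*g - 4)/(4*g^2 + 8*g - 21)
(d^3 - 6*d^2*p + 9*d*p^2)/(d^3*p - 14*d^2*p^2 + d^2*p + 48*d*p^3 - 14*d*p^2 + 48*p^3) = d*(d^2 - 6*d*p + 9*p^2)/(p*(d^3 - 14*d^2*p + d^2 + 48*d*p^2 - 14*d*p + 48*p^2))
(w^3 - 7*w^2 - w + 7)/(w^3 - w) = (w - 7)/w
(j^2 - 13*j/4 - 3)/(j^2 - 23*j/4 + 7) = (4*j + 3)/(4*j - 7)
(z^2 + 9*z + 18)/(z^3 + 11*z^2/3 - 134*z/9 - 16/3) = 9*(z + 3)/(9*z^2 - 21*z - 8)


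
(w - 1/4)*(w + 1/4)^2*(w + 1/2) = w^4 + 3*w^3/4 + w^2/16 - 3*w/64 - 1/128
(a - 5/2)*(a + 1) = a^2 - 3*a/2 - 5/2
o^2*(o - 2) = o^3 - 2*o^2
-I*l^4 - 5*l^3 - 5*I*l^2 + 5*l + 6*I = (l - 1)*(l - 6*I)*(l + I)*(-I*l - I)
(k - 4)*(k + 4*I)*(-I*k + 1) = -I*k^3 + 5*k^2 + 4*I*k^2 - 20*k + 4*I*k - 16*I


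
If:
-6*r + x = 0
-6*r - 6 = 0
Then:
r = -1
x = -6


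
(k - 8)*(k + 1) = k^2 - 7*k - 8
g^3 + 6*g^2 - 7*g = g*(g - 1)*(g + 7)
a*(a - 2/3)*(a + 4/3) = a^3 + 2*a^2/3 - 8*a/9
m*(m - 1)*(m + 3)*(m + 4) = m^4 + 6*m^3 + 5*m^2 - 12*m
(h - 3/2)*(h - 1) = h^2 - 5*h/2 + 3/2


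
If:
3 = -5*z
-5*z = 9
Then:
No Solution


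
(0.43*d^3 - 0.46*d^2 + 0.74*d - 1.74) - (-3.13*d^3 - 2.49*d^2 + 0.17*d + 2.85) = 3.56*d^3 + 2.03*d^2 + 0.57*d - 4.59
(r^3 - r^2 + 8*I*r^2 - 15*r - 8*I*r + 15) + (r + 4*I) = r^3 - r^2 + 8*I*r^2 - 14*r - 8*I*r + 15 + 4*I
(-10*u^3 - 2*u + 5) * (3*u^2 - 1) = -30*u^5 + 4*u^3 + 15*u^2 + 2*u - 5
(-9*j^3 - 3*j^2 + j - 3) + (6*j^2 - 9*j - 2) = -9*j^3 + 3*j^2 - 8*j - 5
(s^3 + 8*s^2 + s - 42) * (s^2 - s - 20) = s^5 + 7*s^4 - 27*s^3 - 203*s^2 + 22*s + 840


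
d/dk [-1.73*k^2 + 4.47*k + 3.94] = 4.47 - 3.46*k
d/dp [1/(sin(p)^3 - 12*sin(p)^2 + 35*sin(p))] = (-3*cos(p) + 24/tan(p) - 35*cos(p)/sin(p)^2)/((sin(p) - 7)^2*(sin(p) - 5)^2)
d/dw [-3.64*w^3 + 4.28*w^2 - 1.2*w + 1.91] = -10.92*w^2 + 8.56*w - 1.2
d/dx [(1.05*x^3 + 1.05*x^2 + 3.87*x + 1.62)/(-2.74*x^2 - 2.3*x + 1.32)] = (-2.877*x^4 - 4.83*x^3 + 12.3468*x^2 + 11.6496*x + 8.8344)/(7.5076*x^4 + 12.604*x^3 - 1.9436*x^2 - 6.072*x + 1.7424)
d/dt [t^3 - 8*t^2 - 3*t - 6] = 3*t^2 - 16*t - 3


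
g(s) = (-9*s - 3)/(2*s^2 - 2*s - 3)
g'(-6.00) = 0.09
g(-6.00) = 0.63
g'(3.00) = 2.70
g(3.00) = -3.33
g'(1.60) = 73.97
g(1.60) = 16.11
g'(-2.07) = 0.78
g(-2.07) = 1.61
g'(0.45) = 2.46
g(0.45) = 2.02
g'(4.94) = 0.40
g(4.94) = -1.32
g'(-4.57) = 0.15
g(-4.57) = 0.80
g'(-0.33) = 4.22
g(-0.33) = 0.01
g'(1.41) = 21.68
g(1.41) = 8.51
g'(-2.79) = 0.39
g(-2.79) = 1.22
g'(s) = (2 - 4*s)*(-9*s - 3)/(2*s^2 - 2*s - 3)^2 - 9/(2*s^2 - 2*s - 3)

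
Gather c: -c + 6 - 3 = 3 - c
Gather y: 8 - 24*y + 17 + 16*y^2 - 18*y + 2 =16*y^2 - 42*y + 27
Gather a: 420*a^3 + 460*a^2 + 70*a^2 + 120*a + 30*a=420*a^3 + 530*a^2 + 150*a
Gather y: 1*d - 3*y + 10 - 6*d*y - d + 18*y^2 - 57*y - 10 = 18*y^2 + y*(-6*d - 60)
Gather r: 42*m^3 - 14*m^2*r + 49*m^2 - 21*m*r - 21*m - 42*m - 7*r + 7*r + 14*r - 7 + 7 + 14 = 42*m^3 + 49*m^2 - 63*m + r*(-14*m^2 - 21*m + 14) + 14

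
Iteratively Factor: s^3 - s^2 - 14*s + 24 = (s - 3)*(s^2 + 2*s - 8) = (s - 3)*(s + 4)*(s - 2)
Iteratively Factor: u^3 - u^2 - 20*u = (u - 5)*(u^2 + 4*u) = (u - 5)*(u + 4)*(u)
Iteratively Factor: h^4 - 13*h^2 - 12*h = (h + 1)*(h^3 - h^2 - 12*h) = h*(h + 1)*(h^2 - h - 12) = h*(h - 4)*(h + 1)*(h + 3)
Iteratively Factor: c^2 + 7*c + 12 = (c + 3)*(c + 4)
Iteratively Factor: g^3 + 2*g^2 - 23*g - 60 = (g + 3)*(g^2 - g - 20) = (g + 3)*(g + 4)*(g - 5)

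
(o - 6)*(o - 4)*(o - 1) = o^3 - 11*o^2 + 34*o - 24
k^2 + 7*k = k*(k + 7)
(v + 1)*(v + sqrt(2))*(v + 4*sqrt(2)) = v^3 + v^2 + 5*sqrt(2)*v^2 + 5*sqrt(2)*v + 8*v + 8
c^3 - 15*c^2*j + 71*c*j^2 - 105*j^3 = (c - 7*j)*(c - 5*j)*(c - 3*j)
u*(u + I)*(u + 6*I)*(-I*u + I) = -I*u^4 + 7*u^3 + I*u^3 - 7*u^2 + 6*I*u^2 - 6*I*u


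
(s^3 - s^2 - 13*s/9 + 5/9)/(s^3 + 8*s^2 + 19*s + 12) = (s^2 - 2*s + 5/9)/(s^2 + 7*s + 12)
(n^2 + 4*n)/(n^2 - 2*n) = (n + 4)/(n - 2)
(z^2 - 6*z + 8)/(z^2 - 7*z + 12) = (z - 2)/(z - 3)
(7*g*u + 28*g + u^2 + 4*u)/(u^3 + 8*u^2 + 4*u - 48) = (7*g + u)/(u^2 + 4*u - 12)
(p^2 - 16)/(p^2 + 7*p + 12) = (p - 4)/(p + 3)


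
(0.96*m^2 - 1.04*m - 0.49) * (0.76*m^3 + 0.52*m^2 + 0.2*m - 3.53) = 0.7296*m^5 - 0.2912*m^4 - 0.7212*m^3 - 3.8516*m^2 + 3.5732*m + 1.7297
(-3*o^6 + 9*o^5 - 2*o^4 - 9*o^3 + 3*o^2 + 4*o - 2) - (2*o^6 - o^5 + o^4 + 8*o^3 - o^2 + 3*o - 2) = -5*o^6 + 10*o^5 - 3*o^4 - 17*o^3 + 4*o^2 + o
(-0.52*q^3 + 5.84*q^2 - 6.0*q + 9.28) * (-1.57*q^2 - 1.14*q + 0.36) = 0.8164*q^5 - 8.576*q^4 + 2.5752*q^3 - 5.6272*q^2 - 12.7392*q + 3.3408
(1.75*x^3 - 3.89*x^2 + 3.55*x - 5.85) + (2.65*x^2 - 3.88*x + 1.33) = 1.75*x^3 - 1.24*x^2 - 0.33*x - 4.52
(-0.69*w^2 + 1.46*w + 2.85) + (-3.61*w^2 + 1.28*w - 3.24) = -4.3*w^2 + 2.74*w - 0.39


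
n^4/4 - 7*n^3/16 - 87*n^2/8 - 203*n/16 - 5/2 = (n/4 + 1/4)*(n - 8)*(n + 1/4)*(n + 5)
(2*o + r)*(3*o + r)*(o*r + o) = 6*o^3*r + 6*o^3 + 5*o^2*r^2 + 5*o^2*r + o*r^3 + o*r^2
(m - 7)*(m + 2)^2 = m^3 - 3*m^2 - 24*m - 28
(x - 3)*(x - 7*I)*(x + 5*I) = x^3 - 3*x^2 - 2*I*x^2 + 35*x + 6*I*x - 105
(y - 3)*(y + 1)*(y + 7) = y^3 + 5*y^2 - 17*y - 21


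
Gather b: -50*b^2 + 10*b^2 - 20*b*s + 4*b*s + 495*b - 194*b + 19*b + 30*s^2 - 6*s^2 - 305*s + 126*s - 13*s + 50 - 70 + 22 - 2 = -40*b^2 + b*(320 - 16*s) + 24*s^2 - 192*s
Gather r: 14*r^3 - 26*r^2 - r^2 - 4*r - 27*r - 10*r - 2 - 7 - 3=14*r^3 - 27*r^2 - 41*r - 12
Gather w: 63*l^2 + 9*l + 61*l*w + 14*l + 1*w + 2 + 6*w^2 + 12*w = 63*l^2 + 23*l + 6*w^2 + w*(61*l + 13) + 2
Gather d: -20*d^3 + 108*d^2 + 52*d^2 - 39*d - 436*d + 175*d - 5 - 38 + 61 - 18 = -20*d^3 + 160*d^2 - 300*d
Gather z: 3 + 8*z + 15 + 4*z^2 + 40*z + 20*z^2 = 24*z^2 + 48*z + 18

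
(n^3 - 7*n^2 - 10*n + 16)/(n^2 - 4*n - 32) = (n^2 + n - 2)/(n + 4)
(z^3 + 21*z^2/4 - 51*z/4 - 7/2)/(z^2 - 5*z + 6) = (4*z^2 + 29*z + 7)/(4*(z - 3))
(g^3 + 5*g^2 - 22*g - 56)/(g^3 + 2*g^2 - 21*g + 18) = (g^3 + 5*g^2 - 22*g - 56)/(g^3 + 2*g^2 - 21*g + 18)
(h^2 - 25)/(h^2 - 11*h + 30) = (h + 5)/(h - 6)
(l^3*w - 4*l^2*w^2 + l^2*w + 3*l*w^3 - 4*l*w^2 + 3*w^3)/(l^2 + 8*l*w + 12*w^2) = w*(l^3 - 4*l^2*w + l^2 + 3*l*w^2 - 4*l*w + 3*w^2)/(l^2 + 8*l*w + 12*w^2)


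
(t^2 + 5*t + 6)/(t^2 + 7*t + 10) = (t + 3)/(t + 5)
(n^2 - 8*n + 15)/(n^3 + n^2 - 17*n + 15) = (n - 5)/(n^2 + 4*n - 5)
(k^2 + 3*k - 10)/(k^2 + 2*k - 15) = (k - 2)/(k - 3)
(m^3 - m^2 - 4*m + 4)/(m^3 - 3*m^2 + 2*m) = (m + 2)/m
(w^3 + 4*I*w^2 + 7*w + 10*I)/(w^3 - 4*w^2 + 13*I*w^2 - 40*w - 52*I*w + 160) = (w^2 - I*w + 2)/(w^2 + w*(-4 + 8*I) - 32*I)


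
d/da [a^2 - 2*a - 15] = 2*a - 2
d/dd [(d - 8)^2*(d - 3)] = (d - 8)*(3*d - 14)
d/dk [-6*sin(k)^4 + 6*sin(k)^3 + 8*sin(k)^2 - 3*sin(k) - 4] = (-24*sin(k)^3 + 18*sin(k)^2 + 16*sin(k) - 3)*cos(k)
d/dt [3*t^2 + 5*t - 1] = 6*t + 5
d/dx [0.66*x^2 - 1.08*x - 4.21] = 1.32*x - 1.08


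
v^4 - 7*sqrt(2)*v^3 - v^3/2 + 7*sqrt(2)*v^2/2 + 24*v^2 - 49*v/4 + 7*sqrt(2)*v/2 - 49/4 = (v - 1)*(v + 1/2)*(v - 7*sqrt(2)/2)^2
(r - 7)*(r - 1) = r^2 - 8*r + 7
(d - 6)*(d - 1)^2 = d^3 - 8*d^2 + 13*d - 6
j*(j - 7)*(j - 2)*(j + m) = j^4 + j^3*m - 9*j^3 - 9*j^2*m + 14*j^2 + 14*j*m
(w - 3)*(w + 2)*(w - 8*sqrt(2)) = w^3 - 8*sqrt(2)*w^2 - w^2 - 6*w + 8*sqrt(2)*w + 48*sqrt(2)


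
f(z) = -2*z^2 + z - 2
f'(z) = 1 - 4*z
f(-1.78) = -10.12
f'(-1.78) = 8.12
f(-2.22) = -14.08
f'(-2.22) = 9.88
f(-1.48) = -7.86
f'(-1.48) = 6.92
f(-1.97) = -11.73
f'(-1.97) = 8.88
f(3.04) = -17.44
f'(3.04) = -11.16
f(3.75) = -26.38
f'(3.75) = -14.00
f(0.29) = -1.88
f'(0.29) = -0.16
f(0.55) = -2.06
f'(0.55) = -1.20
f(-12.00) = -302.00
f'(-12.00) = 49.00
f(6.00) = -68.00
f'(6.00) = -23.00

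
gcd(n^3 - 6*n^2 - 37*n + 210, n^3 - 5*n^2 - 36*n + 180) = n^2 + n - 30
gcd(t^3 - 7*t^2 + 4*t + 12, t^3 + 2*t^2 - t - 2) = t + 1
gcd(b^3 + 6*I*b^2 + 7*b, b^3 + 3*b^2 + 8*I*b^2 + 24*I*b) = b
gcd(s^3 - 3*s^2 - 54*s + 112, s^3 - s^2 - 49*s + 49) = s + 7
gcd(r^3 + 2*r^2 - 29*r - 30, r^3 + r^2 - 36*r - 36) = r^2 + 7*r + 6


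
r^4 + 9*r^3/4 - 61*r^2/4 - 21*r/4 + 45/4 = (r - 3)*(r - 3/4)*(r + 1)*(r + 5)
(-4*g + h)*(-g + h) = 4*g^2 - 5*g*h + h^2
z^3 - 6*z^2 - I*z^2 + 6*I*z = z*(z - 6)*(z - I)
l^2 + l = l*(l + 1)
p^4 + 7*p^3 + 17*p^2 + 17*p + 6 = (p + 1)^2*(p + 2)*(p + 3)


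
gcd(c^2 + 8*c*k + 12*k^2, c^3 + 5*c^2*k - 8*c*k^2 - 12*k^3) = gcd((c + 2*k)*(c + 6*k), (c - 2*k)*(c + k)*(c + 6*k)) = c + 6*k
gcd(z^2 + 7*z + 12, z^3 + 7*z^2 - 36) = z + 3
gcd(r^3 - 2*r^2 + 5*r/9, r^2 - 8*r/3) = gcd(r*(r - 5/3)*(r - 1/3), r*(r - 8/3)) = r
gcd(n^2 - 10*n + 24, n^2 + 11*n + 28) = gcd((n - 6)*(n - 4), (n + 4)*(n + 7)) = 1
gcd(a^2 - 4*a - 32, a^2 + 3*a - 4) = a + 4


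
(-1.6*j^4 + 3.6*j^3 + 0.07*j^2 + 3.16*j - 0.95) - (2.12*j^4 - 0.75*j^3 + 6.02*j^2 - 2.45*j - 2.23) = -3.72*j^4 + 4.35*j^3 - 5.95*j^2 + 5.61*j + 1.28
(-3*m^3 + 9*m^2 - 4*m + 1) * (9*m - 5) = -27*m^4 + 96*m^3 - 81*m^2 + 29*m - 5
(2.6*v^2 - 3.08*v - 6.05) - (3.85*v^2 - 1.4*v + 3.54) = -1.25*v^2 - 1.68*v - 9.59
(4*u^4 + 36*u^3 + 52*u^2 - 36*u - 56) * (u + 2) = 4*u^5 + 44*u^4 + 124*u^3 + 68*u^2 - 128*u - 112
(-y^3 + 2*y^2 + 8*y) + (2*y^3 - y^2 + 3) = y^3 + y^2 + 8*y + 3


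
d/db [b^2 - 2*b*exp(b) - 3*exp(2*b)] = -2*b*exp(b) + 2*b - 6*exp(2*b) - 2*exp(b)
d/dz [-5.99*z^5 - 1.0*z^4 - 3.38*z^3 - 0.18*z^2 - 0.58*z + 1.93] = -29.95*z^4 - 4.0*z^3 - 10.14*z^2 - 0.36*z - 0.58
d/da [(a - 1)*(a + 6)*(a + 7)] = 3*a^2 + 24*a + 29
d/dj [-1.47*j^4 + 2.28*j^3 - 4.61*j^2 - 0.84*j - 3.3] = -5.88*j^3 + 6.84*j^2 - 9.22*j - 0.84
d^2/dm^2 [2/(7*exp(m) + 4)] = (98*exp(m) - 56)*exp(m)/(7*exp(m) + 4)^3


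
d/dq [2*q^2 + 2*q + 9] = 4*q + 2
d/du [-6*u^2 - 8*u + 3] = -12*u - 8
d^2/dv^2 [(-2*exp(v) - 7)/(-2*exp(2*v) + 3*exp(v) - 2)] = (8*exp(4*v) + 124*exp(3*v) - 174*exp(2*v) - 37*exp(v) + 50)*exp(v)/(8*exp(6*v) - 36*exp(5*v) + 78*exp(4*v) - 99*exp(3*v) + 78*exp(2*v) - 36*exp(v) + 8)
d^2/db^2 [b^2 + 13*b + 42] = 2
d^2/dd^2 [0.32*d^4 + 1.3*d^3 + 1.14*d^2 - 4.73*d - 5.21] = 3.84*d^2 + 7.8*d + 2.28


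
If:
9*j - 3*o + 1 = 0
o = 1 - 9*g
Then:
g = 1/9 - o/9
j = o/3 - 1/9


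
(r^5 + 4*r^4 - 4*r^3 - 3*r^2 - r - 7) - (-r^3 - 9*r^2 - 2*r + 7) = r^5 + 4*r^4 - 3*r^3 + 6*r^2 + r - 14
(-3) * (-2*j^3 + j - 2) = 6*j^3 - 3*j + 6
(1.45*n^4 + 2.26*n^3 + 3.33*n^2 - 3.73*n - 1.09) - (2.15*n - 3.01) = 1.45*n^4 + 2.26*n^3 + 3.33*n^2 - 5.88*n + 1.92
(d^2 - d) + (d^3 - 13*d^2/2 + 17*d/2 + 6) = d^3 - 11*d^2/2 + 15*d/2 + 6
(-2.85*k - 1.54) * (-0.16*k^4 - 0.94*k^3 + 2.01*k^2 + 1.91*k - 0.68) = 0.456*k^5 + 2.9254*k^4 - 4.2809*k^3 - 8.5389*k^2 - 1.0034*k + 1.0472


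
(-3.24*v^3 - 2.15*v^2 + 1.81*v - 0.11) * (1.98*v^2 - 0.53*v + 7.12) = -6.4152*v^5 - 2.5398*v^4 - 18.3455*v^3 - 16.4851*v^2 + 12.9455*v - 0.7832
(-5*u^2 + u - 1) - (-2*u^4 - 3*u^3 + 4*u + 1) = 2*u^4 + 3*u^3 - 5*u^2 - 3*u - 2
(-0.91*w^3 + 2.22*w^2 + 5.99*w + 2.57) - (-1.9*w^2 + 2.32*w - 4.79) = -0.91*w^3 + 4.12*w^2 + 3.67*w + 7.36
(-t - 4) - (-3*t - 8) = 2*t + 4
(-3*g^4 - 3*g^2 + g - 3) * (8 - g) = 3*g^5 - 24*g^4 + 3*g^3 - 25*g^2 + 11*g - 24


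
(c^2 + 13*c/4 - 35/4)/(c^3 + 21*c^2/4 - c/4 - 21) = (c + 5)/(c^2 + 7*c + 12)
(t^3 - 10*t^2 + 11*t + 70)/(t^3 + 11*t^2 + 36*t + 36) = (t^2 - 12*t + 35)/(t^2 + 9*t + 18)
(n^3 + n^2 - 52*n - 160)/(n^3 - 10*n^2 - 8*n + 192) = (n + 5)/(n - 6)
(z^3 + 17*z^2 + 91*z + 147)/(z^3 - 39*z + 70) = (z^2 + 10*z + 21)/(z^2 - 7*z + 10)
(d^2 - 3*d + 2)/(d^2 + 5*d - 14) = (d - 1)/(d + 7)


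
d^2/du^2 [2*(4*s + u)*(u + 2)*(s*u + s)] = 4*s*(4*s + 3*u + 3)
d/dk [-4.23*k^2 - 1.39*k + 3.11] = -8.46*k - 1.39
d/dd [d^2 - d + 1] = 2*d - 1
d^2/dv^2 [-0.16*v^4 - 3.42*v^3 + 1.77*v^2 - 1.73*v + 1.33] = -1.92*v^2 - 20.52*v + 3.54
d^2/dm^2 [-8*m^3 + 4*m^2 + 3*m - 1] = 8 - 48*m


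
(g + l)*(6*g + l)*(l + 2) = 6*g^2*l + 12*g^2 + 7*g*l^2 + 14*g*l + l^3 + 2*l^2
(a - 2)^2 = a^2 - 4*a + 4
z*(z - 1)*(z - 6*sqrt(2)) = z^3 - 6*sqrt(2)*z^2 - z^2 + 6*sqrt(2)*z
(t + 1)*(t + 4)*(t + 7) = t^3 + 12*t^2 + 39*t + 28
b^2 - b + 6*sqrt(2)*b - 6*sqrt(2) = (b - 1)*(b + 6*sqrt(2))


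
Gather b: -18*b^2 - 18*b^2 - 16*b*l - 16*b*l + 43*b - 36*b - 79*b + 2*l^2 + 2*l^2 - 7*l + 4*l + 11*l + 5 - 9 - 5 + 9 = -36*b^2 + b*(-32*l - 72) + 4*l^2 + 8*l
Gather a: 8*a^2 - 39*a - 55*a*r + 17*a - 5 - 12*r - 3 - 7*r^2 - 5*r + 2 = 8*a^2 + a*(-55*r - 22) - 7*r^2 - 17*r - 6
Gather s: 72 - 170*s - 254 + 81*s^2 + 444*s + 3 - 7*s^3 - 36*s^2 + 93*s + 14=-7*s^3 + 45*s^2 + 367*s - 165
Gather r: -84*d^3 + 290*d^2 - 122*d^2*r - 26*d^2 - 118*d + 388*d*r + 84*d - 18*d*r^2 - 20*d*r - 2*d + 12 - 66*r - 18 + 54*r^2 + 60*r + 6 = -84*d^3 + 264*d^2 - 36*d + r^2*(54 - 18*d) + r*(-122*d^2 + 368*d - 6)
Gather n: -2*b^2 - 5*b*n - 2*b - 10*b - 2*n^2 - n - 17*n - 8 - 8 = -2*b^2 - 12*b - 2*n^2 + n*(-5*b - 18) - 16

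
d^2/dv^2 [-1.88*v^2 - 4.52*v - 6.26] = -3.76000000000000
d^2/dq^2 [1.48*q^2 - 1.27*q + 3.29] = 2.96000000000000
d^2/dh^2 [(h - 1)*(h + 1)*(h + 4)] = 6*h + 8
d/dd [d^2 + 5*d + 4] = 2*d + 5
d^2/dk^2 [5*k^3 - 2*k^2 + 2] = 30*k - 4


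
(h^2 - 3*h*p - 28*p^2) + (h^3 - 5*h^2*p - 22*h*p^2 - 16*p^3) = h^3 - 5*h^2*p + h^2 - 22*h*p^2 - 3*h*p - 16*p^3 - 28*p^2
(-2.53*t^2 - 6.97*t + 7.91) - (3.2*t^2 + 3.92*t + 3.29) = -5.73*t^2 - 10.89*t + 4.62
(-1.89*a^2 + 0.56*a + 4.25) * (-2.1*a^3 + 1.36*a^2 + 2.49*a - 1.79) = 3.969*a^5 - 3.7464*a^4 - 12.8695*a^3 + 10.5575*a^2 + 9.5801*a - 7.6075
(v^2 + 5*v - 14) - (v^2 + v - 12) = 4*v - 2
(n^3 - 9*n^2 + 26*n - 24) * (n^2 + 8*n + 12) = n^5 - n^4 - 34*n^3 + 76*n^2 + 120*n - 288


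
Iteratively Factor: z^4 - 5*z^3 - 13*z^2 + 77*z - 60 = (z - 5)*(z^3 - 13*z + 12) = (z - 5)*(z - 1)*(z^2 + z - 12) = (z - 5)*(z - 1)*(z + 4)*(z - 3)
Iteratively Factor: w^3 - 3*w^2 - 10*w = (w)*(w^2 - 3*w - 10) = w*(w + 2)*(w - 5)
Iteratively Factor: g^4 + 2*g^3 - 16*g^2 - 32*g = (g + 4)*(g^3 - 2*g^2 - 8*g) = (g + 2)*(g + 4)*(g^2 - 4*g) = g*(g + 2)*(g + 4)*(g - 4)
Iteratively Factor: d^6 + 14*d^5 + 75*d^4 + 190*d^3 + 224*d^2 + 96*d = (d + 1)*(d^5 + 13*d^4 + 62*d^3 + 128*d^2 + 96*d) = (d + 1)*(d + 3)*(d^4 + 10*d^3 + 32*d^2 + 32*d) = (d + 1)*(d + 3)*(d + 4)*(d^3 + 6*d^2 + 8*d) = d*(d + 1)*(d + 3)*(d + 4)*(d^2 + 6*d + 8) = d*(d + 1)*(d + 2)*(d + 3)*(d + 4)*(d + 4)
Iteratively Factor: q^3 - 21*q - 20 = (q - 5)*(q^2 + 5*q + 4) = (q - 5)*(q + 1)*(q + 4)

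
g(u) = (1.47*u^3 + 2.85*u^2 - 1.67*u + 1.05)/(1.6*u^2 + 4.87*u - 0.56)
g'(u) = (-3.2*u - 4.87)*(1.47*u^3 + 2.85*u^2 - 1.67*u + 1.05)/(1.6*u^2 + 4.87*u - 0.56)^2 + (4.41*u^2 + 5.7*u - 1.67)/(1.6*u^2 + 4.87*u - 0.56) = (2.352*u^4 + 14.3178*u^3 + 14.0819*u^2 - 6.552*u - 4.1783)/(2.56*u^4 + 15.584*u^3 + 21.9249*u^2 - 5.4544*u + 0.3136)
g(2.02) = 1.36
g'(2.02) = 0.79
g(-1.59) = -1.17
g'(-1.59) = -0.04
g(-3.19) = -66.18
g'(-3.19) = -1760.36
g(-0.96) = -1.06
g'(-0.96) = 0.31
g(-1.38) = -1.16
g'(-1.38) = 0.14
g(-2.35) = -0.52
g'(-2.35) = -2.50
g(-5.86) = -7.24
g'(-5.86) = 0.61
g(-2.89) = 4.57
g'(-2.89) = -30.43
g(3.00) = 2.16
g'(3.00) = 0.84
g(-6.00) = -7.33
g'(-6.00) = 0.64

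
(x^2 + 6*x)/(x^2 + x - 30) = x/(x - 5)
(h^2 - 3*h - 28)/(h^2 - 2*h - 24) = (h - 7)/(h - 6)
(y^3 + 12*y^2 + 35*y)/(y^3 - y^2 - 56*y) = (y + 5)/(y - 8)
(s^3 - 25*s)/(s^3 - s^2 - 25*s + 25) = s/(s - 1)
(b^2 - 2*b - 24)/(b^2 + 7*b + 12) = (b - 6)/(b + 3)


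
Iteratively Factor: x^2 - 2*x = (x)*(x - 2)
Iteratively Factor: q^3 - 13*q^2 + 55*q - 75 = (q - 5)*(q^2 - 8*q + 15) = (q - 5)*(q - 3)*(q - 5)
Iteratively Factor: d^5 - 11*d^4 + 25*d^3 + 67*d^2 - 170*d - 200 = (d + 2)*(d^4 - 13*d^3 + 51*d^2 - 35*d - 100) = (d - 5)*(d + 2)*(d^3 - 8*d^2 + 11*d + 20) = (d - 5)^2*(d + 2)*(d^2 - 3*d - 4) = (d - 5)^2*(d + 1)*(d + 2)*(d - 4)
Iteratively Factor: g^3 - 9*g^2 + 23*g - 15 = (g - 1)*(g^2 - 8*g + 15) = (g - 3)*(g - 1)*(g - 5)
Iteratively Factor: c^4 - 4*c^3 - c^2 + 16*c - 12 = (c + 2)*(c^3 - 6*c^2 + 11*c - 6) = (c - 3)*(c + 2)*(c^2 - 3*c + 2) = (c - 3)*(c - 1)*(c + 2)*(c - 2)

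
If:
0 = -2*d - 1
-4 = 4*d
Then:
No Solution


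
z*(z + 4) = z^2 + 4*z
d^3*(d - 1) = d^4 - d^3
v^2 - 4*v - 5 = (v - 5)*(v + 1)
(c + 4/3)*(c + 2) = c^2 + 10*c/3 + 8/3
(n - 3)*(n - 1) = n^2 - 4*n + 3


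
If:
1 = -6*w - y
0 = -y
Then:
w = -1/6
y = 0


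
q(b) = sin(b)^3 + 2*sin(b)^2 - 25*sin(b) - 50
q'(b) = 3*sin(b)^2*cos(b) + 4*sin(b)*cos(b) - 25*cos(b)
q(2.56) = -62.96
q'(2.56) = 18.30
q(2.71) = -60.03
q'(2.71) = 20.71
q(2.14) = -69.04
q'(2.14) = 10.51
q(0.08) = -51.98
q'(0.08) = -24.58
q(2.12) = -69.25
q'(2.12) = 10.13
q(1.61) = -71.99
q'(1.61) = 0.71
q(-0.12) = -46.98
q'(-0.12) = -25.25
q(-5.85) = -60.07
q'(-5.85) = -20.69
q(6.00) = -42.88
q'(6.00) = -24.85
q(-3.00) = -46.43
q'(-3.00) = 25.25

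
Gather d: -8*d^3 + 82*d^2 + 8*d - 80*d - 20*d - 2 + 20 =-8*d^3 + 82*d^2 - 92*d + 18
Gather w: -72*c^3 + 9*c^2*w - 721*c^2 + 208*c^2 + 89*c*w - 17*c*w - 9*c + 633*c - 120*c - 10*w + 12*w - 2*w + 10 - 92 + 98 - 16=-72*c^3 - 513*c^2 + 504*c + w*(9*c^2 + 72*c)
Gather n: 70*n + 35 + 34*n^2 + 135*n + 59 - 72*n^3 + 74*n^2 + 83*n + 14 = -72*n^3 + 108*n^2 + 288*n + 108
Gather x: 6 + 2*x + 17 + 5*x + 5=7*x + 28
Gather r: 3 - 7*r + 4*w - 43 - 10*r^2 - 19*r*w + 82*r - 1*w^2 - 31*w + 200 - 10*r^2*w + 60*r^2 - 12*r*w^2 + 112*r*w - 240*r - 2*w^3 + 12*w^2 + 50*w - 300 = r^2*(50 - 10*w) + r*(-12*w^2 + 93*w - 165) - 2*w^3 + 11*w^2 + 23*w - 140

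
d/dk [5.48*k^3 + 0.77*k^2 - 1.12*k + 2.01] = 16.44*k^2 + 1.54*k - 1.12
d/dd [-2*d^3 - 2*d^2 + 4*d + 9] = -6*d^2 - 4*d + 4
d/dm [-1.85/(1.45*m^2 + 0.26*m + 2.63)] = (5.365*m + 0.481)/(1.45*m^2 + 0.26*m + 2.63)^2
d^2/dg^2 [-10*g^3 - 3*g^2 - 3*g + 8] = -60*g - 6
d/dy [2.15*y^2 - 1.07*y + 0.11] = 4.3*y - 1.07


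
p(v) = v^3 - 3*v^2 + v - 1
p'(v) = 3*v^2 - 6*v + 1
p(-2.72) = -46.04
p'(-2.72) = 39.52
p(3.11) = 3.17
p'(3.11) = 11.36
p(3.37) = 6.57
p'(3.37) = 14.85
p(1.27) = -2.52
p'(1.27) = -1.78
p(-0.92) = -5.24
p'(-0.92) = 9.06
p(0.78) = -1.57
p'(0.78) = -1.85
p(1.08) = -2.16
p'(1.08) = -1.98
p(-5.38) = -248.93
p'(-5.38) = 120.11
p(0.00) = -1.00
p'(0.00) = 1.00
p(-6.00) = -331.00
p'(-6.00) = 145.00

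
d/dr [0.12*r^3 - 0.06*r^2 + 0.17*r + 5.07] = 0.36*r^2 - 0.12*r + 0.17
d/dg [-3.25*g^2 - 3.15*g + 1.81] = -6.5*g - 3.15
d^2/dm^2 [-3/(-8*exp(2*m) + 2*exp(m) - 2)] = 3*((1 - 16*exp(m))*(4*exp(2*m) - exp(m) + 1) + 2*(8*exp(m) - 1)^2*exp(m))*exp(m)/(2*(4*exp(2*m) - exp(m) + 1)^3)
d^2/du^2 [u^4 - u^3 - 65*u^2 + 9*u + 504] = 12*u^2 - 6*u - 130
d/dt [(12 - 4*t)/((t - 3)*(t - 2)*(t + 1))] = 4*(2*t - 1)/((t - 2)^2*(t + 1)^2)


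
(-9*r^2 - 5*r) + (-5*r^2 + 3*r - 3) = -14*r^2 - 2*r - 3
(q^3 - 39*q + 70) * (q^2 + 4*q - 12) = q^5 + 4*q^4 - 51*q^3 - 86*q^2 + 748*q - 840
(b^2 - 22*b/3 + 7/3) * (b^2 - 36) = b^4 - 22*b^3/3 - 101*b^2/3 + 264*b - 84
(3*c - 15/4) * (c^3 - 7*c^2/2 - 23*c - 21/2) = 3*c^4 - 57*c^3/4 - 447*c^2/8 + 219*c/4 + 315/8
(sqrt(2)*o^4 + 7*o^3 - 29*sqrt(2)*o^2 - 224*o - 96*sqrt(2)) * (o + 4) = sqrt(2)*o^5 + 4*sqrt(2)*o^4 + 7*o^4 - 29*sqrt(2)*o^3 + 28*o^3 - 224*o^2 - 116*sqrt(2)*o^2 - 896*o - 96*sqrt(2)*o - 384*sqrt(2)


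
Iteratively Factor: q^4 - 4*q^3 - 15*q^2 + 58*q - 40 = (q - 5)*(q^3 + q^2 - 10*q + 8) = (q - 5)*(q + 4)*(q^2 - 3*q + 2) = (q - 5)*(q - 2)*(q + 4)*(q - 1)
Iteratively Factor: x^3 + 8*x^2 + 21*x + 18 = (x + 3)*(x^2 + 5*x + 6) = (x + 3)^2*(x + 2)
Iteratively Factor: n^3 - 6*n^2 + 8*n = (n - 2)*(n^2 - 4*n) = (n - 4)*(n - 2)*(n)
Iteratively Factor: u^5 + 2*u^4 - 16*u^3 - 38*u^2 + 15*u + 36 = (u + 3)*(u^4 - u^3 - 13*u^2 + u + 12) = (u + 1)*(u + 3)*(u^3 - 2*u^2 - 11*u + 12) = (u - 1)*(u + 1)*(u + 3)*(u^2 - u - 12) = (u - 1)*(u + 1)*(u + 3)^2*(u - 4)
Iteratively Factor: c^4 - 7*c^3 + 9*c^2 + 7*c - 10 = (c - 5)*(c^3 - 2*c^2 - c + 2) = (c - 5)*(c - 2)*(c^2 - 1) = (c - 5)*(c - 2)*(c - 1)*(c + 1)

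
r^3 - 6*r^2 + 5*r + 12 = (r - 4)*(r - 3)*(r + 1)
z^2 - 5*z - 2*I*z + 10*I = (z - 5)*(z - 2*I)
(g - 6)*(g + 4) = g^2 - 2*g - 24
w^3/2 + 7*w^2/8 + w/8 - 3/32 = (w/2 + 1/4)*(w - 1/4)*(w + 3/2)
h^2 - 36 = (h - 6)*(h + 6)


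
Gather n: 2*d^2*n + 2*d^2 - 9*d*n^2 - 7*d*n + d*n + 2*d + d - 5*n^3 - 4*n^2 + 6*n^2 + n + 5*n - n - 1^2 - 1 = 2*d^2 + 3*d - 5*n^3 + n^2*(2 - 9*d) + n*(2*d^2 - 6*d + 5) - 2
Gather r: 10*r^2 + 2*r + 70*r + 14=10*r^2 + 72*r + 14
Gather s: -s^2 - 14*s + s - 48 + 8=-s^2 - 13*s - 40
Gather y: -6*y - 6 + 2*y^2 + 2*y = 2*y^2 - 4*y - 6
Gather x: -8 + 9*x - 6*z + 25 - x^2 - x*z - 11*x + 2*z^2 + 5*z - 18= -x^2 + x*(-z - 2) + 2*z^2 - z - 1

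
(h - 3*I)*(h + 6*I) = h^2 + 3*I*h + 18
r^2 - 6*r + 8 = (r - 4)*(r - 2)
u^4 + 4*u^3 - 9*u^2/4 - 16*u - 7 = (u - 2)*(u + 1/2)*(u + 2)*(u + 7/2)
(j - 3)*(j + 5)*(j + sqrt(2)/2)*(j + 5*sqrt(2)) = j^4 + 2*j^3 + 11*sqrt(2)*j^3/2 - 10*j^2 + 11*sqrt(2)*j^2 - 165*sqrt(2)*j/2 + 10*j - 75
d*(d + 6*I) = d^2 + 6*I*d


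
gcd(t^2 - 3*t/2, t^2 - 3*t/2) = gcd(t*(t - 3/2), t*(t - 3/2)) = t^2 - 3*t/2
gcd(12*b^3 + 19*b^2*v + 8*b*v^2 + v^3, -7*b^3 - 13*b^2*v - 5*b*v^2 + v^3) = b + v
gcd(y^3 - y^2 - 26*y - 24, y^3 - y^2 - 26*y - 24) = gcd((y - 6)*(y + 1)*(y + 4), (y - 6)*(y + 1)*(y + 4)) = y^3 - y^2 - 26*y - 24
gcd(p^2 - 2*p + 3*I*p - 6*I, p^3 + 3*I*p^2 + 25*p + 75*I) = p + 3*I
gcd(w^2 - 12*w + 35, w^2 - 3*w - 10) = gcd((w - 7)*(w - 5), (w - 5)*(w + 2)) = w - 5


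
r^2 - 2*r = r*(r - 2)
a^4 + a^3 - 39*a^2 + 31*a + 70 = (a - 5)*(a - 2)*(a + 1)*(a + 7)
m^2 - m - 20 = (m - 5)*(m + 4)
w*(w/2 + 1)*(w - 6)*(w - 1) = w^4/2 - 5*w^3/2 - 4*w^2 + 6*w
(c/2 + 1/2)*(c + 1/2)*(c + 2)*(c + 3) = c^4/2 + 13*c^3/4 + 7*c^2 + 23*c/4 + 3/2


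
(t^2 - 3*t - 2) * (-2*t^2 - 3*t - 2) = -2*t^4 + 3*t^3 + 11*t^2 + 12*t + 4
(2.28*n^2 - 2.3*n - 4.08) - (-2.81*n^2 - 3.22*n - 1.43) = 5.09*n^2 + 0.92*n - 2.65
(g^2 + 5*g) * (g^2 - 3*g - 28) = g^4 + 2*g^3 - 43*g^2 - 140*g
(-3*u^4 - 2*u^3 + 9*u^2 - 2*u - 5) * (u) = -3*u^5 - 2*u^4 + 9*u^3 - 2*u^2 - 5*u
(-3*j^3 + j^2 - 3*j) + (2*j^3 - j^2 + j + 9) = -j^3 - 2*j + 9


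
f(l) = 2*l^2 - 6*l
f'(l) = 4*l - 6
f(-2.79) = 32.31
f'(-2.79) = -17.16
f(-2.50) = 27.50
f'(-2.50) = -16.00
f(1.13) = -4.23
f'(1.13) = -1.48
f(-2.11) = 21.56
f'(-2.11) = -14.44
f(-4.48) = 67.02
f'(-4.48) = -23.92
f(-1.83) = 17.68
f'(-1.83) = -13.32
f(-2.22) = 23.18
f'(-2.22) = -14.88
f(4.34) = 11.63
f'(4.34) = 11.36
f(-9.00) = 216.00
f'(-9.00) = -42.00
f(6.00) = 36.00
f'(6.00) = 18.00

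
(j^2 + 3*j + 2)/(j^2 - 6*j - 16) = (j + 1)/(j - 8)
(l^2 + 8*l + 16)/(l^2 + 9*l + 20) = (l + 4)/(l + 5)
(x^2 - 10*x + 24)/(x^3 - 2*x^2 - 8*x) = (x - 6)/(x*(x + 2))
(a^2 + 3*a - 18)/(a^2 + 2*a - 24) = (a - 3)/(a - 4)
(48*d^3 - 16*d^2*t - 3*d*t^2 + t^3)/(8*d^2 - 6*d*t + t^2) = (-12*d^2 + d*t + t^2)/(-2*d + t)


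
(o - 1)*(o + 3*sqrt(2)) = o^2 - o + 3*sqrt(2)*o - 3*sqrt(2)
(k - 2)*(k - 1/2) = k^2 - 5*k/2 + 1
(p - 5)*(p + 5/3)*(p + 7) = p^3 + 11*p^2/3 - 95*p/3 - 175/3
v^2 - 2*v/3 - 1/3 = (v - 1)*(v + 1/3)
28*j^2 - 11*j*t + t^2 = (-7*j + t)*(-4*j + t)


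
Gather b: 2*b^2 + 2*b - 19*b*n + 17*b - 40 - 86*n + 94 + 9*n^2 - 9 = 2*b^2 + b*(19 - 19*n) + 9*n^2 - 86*n + 45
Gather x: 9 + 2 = 11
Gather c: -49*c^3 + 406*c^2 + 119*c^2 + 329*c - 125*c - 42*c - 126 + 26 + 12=-49*c^3 + 525*c^2 + 162*c - 88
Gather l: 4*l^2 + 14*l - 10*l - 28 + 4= 4*l^2 + 4*l - 24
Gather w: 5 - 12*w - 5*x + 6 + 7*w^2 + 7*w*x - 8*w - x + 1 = 7*w^2 + w*(7*x - 20) - 6*x + 12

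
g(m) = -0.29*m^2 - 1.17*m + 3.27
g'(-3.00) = 0.57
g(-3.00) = 4.17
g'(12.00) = -8.13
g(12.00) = -52.53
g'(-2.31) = 0.17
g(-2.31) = 4.43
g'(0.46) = -1.44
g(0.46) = 2.67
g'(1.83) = -2.23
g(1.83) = 0.16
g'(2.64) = -2.70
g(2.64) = -1.84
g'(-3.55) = 0.89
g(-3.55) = 3.77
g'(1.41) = -1.99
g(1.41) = 1.04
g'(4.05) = -3.52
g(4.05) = -6.23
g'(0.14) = -1.25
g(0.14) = 3.10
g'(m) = -0.58*m - 1.17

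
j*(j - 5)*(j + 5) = j^3 - 25*j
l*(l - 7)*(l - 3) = l^3 - 10*l^2 + 21*l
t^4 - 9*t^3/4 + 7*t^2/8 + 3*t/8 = t*(t - 3/2)*(t - 1)*(t + 1/4)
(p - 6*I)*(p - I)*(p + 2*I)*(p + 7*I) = p^4 + 2*I*p^3 + 43*p^2 + 44*I*p + 84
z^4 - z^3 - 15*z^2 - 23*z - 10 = (z - 5)*(z + 1)^2*(z + 2)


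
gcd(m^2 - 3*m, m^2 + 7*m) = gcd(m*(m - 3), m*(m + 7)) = m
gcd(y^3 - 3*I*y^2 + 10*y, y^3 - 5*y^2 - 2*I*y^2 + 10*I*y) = y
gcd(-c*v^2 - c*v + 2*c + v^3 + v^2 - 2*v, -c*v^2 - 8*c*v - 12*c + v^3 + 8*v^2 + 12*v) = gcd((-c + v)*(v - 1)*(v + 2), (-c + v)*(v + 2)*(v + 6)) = -c*v - 2*c + v^2 + 2*v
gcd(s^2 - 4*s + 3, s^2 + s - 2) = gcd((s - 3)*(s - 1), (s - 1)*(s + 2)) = s - 1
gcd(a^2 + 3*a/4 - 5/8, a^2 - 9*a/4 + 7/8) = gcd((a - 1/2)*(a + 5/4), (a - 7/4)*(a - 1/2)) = a - 1/2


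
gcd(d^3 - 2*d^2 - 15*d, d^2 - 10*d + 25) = d - 5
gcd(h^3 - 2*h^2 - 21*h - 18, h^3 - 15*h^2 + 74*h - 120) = h - 6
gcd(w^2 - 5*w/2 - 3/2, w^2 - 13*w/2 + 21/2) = w - 3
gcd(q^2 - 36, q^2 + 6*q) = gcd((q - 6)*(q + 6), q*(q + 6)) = q + 6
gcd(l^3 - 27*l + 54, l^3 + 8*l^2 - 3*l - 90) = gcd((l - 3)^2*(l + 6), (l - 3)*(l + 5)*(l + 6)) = l^2 + 3*l - 18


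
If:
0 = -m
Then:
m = 0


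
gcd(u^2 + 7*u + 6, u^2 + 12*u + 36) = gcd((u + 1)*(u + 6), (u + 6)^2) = u + 6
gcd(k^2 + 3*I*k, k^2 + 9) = k + 3*I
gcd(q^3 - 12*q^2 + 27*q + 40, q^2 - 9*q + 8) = q - 8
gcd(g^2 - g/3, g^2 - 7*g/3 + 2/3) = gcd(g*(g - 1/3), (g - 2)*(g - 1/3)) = g - 1/3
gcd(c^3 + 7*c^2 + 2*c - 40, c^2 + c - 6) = c - 2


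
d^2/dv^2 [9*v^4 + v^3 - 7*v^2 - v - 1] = 108*v^2 + 6*v - 14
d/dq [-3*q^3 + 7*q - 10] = 7 - 9*q^2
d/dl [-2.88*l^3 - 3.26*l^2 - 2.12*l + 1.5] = -8.64*l^2 - 6.52*l - 2.12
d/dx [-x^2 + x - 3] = 1 - 2*x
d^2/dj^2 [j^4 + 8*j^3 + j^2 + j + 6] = 12*j^2 + 48*j + 2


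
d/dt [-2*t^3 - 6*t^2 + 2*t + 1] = -6*t^2 - 12*t + 2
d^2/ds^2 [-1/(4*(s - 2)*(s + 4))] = (-(s - 2)^2 - (s - 2)*(s + 4) - (s + 4)^2)/(2*(s - 2)^3*(s + 4)^3)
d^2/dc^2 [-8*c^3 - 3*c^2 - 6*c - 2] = -48*c - 6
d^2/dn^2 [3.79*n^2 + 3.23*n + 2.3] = 7.58000000000000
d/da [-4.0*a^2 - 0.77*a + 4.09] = -8.0*a - 0.77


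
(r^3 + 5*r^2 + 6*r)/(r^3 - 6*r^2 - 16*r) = (r + 3)/(r - 8)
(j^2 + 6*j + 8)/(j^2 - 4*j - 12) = (j + 4)/(j - 6)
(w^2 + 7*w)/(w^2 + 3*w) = (w + 7)/(w + 3)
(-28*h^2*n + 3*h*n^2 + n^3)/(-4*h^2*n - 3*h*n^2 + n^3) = (7*h + n)/(h + n)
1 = 1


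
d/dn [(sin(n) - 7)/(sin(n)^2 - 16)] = (14*sin(n) + cos(n)^2 - 17)*cos(n)/(sin(n)^2 - 16)^2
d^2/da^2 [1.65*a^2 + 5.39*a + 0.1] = 3.30000000000000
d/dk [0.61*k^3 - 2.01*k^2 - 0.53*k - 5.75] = 1.83*k^2 - 4.02*k - 0.53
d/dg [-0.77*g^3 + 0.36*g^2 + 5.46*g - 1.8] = -2.31*g^2 + 0.72*g + 5.46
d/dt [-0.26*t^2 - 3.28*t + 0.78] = -0.52*t - 3.28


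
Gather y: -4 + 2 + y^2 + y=y^2 + y - 2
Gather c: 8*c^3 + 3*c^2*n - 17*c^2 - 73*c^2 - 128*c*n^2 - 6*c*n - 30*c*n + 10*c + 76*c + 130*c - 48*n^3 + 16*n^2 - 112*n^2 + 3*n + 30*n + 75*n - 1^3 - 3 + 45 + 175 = 8*c^3 + c^2*(3*n - 90) + c*(-128*n^2 - 36*n + 216) - 48*n^3 - 96*n^2 + 108*n + 216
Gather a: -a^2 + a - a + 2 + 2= 4 - a^2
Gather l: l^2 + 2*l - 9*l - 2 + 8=l^2 - 7*l + 6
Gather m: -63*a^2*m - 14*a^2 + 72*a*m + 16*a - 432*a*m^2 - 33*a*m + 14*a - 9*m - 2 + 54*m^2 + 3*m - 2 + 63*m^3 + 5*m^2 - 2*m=-14*a^2 + 30*a + 63*m^3 + m^2*(59 - 432*a) + m*(-63*a^2 + 39*a - 8) - 4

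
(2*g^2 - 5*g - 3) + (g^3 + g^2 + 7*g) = g^3 + 3*g^2 + 2*g - 3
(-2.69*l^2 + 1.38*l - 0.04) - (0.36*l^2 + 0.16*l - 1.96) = -3.05*l^2 + 1.22*l + 1.92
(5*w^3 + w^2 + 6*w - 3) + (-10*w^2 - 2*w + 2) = 5*w^3 - 9*w^2 + 4*w - 1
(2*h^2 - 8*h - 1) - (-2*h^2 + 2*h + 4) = 4*h^2 - 10*h - 5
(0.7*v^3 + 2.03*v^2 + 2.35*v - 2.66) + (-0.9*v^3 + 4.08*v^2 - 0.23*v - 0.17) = -0.2*v^3 + 6.11*v^2 + 2.12*v - 2.83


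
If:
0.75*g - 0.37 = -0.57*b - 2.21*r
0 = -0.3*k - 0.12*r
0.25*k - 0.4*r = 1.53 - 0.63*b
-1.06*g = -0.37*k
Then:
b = 2.11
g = 0.06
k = 0.16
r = -0.40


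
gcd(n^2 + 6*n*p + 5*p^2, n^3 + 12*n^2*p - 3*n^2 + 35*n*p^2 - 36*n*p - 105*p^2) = n + 5*p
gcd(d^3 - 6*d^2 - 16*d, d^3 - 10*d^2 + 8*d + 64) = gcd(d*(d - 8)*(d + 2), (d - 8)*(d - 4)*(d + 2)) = d^2 - 6*d - 16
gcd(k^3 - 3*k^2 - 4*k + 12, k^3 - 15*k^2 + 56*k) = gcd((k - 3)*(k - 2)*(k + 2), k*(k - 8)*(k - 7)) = 1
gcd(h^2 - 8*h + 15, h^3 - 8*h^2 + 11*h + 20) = h - 5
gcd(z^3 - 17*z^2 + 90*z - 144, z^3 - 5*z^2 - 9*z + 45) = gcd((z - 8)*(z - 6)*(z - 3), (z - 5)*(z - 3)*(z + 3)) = z - 3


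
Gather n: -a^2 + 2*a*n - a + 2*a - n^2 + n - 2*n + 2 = -a^2 + a - n^2 + n*(2*a - 1) + 2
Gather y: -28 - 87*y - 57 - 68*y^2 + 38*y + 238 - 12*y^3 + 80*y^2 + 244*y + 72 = -12*y^3 + 12*y^2 + 195*y + 225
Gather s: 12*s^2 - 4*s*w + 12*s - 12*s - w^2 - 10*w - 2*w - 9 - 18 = 12*s^2 - 4*s*w - w^2 - 12*w - 27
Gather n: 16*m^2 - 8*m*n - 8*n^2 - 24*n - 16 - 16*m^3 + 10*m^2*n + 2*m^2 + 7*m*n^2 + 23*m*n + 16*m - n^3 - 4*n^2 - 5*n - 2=-16*m^3 + 18*m^2 + 16*m - n^3 + n^2*(7*m - 12) + n*(10*m^2 + 15*m - 29) - 18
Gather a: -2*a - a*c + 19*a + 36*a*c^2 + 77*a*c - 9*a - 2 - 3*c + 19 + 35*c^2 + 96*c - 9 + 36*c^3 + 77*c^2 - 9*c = a*(36*c^2 + 76*c + 8) + 36*c^3 + 112*c^2 + 84*c + 8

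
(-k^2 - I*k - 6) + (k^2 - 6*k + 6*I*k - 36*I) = -6*k + 5*I*k - 6 - 36*I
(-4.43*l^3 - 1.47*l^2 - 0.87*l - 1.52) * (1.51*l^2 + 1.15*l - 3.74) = -6.6893*l^5 - 7.3142*l^4 + 13.564*l^3 + 2.2021*l^2 + 1.5058*l + 5.6848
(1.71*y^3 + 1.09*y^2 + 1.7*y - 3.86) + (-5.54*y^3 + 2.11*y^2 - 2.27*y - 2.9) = -3.83*y^3 + 3.2*y^2 - 0.57*y - 6.76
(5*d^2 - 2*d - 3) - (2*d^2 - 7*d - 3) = 3*d^2 + 5*d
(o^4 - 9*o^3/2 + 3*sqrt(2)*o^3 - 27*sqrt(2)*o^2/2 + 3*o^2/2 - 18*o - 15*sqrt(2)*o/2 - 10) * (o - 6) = o^5 - 21*o^4/2 + 3*sqrt(2)*o^4 - 63*sqrt(2)*o^3/2 + 57*o^3/2 - 27*o^2 + 147*sqrt(2)*o^2/2 + 45*sqrt(2)*o + 98*o + 60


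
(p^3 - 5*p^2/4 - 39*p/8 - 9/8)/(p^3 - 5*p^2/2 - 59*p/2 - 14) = (-8*p^3 + 10*p^2 + 39*p + 9)/(4*(-2*p^3 + 5*p^2 + 59*p + 28))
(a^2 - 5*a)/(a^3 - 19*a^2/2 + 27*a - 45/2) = 2*a/(2*a^2 - 9*a + 9)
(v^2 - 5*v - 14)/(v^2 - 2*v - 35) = (v + 2)/(v + 5)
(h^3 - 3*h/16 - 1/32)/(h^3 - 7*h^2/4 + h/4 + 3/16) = (4*h + 1)/(2*(2*h - 3))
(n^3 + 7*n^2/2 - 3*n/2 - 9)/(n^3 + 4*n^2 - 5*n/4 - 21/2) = 2*(n + 3)/(2*n + 7)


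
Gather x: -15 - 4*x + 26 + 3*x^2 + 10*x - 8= 3*x^2 + 6*x + 3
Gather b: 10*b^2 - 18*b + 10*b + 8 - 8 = 10*b^2 - 8*b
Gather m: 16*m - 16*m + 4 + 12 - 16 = 0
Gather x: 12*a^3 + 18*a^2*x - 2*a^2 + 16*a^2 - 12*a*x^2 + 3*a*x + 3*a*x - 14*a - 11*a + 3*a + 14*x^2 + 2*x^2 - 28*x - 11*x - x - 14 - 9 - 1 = 12*a^3 + 14*a^2 - 22*a + x^2*(16 - 12*a) + x*(18*a^2 + 6*a - 40) - 24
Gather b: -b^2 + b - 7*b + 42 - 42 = -b^2 - 6*b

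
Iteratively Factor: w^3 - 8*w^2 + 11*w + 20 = (w + 1)*(w^2 - 9*w + 20) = (w - 5)*(w + 1)*(w - 4)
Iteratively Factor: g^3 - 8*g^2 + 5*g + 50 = (g - 5)*(g^2 - 3*g - 10) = (g - 5)^2*(g + 2)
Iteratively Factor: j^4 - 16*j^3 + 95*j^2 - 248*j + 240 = (j - 4)*(j^3 - 12*j^2 + 47*j - 60) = (j - 4)^2*(j^2 - 8*j + 15) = (j - 5)*(j - 4)^2*(j - 3)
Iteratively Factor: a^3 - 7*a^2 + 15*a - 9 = (a - 1)*(a^2 - 6*a + 9) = (a - 3)*(a - 1)*(a - 3)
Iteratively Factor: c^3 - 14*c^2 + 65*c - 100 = (c - 4)*(c^2 - 10*c + 25) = (c - 5)*(c - 4)*(c - 5)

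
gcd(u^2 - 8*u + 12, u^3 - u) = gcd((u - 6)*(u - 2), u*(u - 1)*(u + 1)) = 1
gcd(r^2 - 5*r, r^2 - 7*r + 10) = r - 5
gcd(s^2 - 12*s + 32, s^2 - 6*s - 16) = s - 8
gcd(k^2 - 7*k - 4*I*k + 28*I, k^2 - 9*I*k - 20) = k - 4*I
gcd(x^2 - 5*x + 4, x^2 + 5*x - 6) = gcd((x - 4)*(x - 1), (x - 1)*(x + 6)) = x - 1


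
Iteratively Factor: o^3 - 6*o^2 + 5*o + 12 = (o - 3)*(o^2 - 3*o - 4) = (o - 3)*(o + 1)*(o - 4)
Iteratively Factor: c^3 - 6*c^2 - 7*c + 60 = (c + 3)*(c^2 - 9*c + 20) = (c - 4)*(c + 3)*(c - 5)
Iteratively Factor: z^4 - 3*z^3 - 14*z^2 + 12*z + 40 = (z - 5)*(z^3 + 2*z^2 - 4*z - 8) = (z - 5)*(z - 2)*(z^2 + 4*z + 4) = (z - 5)*(z - 2)*(z + 2)*(z + 2)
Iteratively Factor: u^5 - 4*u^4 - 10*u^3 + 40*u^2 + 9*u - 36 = (u + 3)*(u^4 - 7*u^3 + 11*u^2 + 7*u - 12) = (u - 3)*(u + 3)*(u^3 - 4*u^2 - u + 4) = (u - 4)*(u - 3)*(u + 3)*(u^2 - 1) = (u - 4)*(u - 3)*(u - 1)*(u + 3)*(u + 1)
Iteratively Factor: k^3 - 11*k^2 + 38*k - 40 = (k - 2)*(k^2 - 9*k + 20) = (k - 5)*(k - 2)*(k - 4)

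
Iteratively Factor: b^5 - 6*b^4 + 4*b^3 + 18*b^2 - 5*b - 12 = (b + 1)*(b^4 - 7*b^3 + 11*b^2 + 7*b - 12) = (b - 3)*(b + 1)*(b^3 - 4*b^2 - b + 4) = (b - 3)*(b - 1)*(b + 1)*(b^2 - 3*b - 4) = (b - 4)*(b - 3)*(b - 1)*(b + 1)*(b + 1)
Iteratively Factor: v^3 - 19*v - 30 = (v + 2)*(v^2 - 2*v - 15) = (v - 5)*(v + 2)*(v + 3)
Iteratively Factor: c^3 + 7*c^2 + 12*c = (c + 3)*(c^2 + 4*c) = (c + 3)*(c + 4)*(c)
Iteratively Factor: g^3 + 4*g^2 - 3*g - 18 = (g + 3)*(g^2 + g - 6) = (g - 2)*(g + 3)*(g + 3)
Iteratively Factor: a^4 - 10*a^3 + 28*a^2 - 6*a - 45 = (a - 5)*(a^3 - 5*a^2 + 3*a + 9) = (a - 5)*(a - 3)*(a^2 - 2*a - 3) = (a - 5)*(a - 3)*(a + 1)*(a - 3)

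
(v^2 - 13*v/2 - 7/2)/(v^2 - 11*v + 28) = (v + 1/2)/(v - 4)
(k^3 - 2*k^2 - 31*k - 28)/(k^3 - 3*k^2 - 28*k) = (k + 1)/k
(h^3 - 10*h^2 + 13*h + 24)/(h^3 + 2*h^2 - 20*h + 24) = (h^3 - 10*h^2 + 13*h + 24)/(h^3 + 2*h^2 - 20*h + 24)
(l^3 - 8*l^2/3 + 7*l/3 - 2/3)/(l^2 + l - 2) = (3*l^2 - 5*l + 2)/(3*(l + 2))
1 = 1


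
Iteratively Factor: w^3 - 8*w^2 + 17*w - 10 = (w - 5)*(w^2 - 3*w + 2) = (w - 5)*(w - 1)*(w - 2)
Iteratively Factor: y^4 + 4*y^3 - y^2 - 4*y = (y)*(y^3 + 4*y^2 - y - 4) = y*(y + 4)*(y^2 - 1) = y*(y + 1)*(y + 4)*(y - 1)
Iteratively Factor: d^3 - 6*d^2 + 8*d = (d)*(d^2 - 6*d + 8) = d*(d - 4)*(d - 2)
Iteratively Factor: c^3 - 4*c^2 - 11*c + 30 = (c + 3)*(c^2 - 7*c + 10) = (c - 2)*(c + 3)*(c - 5)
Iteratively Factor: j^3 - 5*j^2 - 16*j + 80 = (j - 4)*(j^2 - j - 20) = (j - 4)*(j + 4)*(j - 5)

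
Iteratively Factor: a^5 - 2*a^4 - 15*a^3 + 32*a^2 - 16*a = (a - 4)*(a^4 + 2*a^3 - 7*a^2 + 4*a) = (a - 4)*(a - 1)*(a^3 + 3*a^2 - 4*a) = (a - 4)*(a - 1)*(a + 4)*(a^2 - a) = (a - 4)*(a - 1)^2*(a + 4)*(a)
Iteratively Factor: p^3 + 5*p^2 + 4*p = (p + 1)*(p^2 + 4*p) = p*(p + 1)*(p + 4)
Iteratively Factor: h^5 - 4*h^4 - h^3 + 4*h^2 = (h)*(h^4 - 4*h^3 - h^2 + 4*h) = h^2*(h^3 - 4*h^2 - h + 4) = h^2*(h - 1)*(h^2 - 3*h - 4) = h^2*(h - 4)*(h - 1)*(h + 1)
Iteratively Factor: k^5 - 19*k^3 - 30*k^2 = (k + 3)*(k^4 - 3*k^3 - 10*k^2) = k*(k + 3)*(k^3 - 3*k^2 - 10*k) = k*(k + 2)*(k + 3)*(k^2 - 5*k) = k*(k - 5)*(k + 2)*(k + 3)*(k)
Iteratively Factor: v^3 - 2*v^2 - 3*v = (v + 1)*(v^2 - 3*v) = v*(v + 1)*(v - 3)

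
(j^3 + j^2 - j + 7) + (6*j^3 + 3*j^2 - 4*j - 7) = 7*j^3 + 4*j^2 - 5*j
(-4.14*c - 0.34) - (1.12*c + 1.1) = -5.26*c - 1.44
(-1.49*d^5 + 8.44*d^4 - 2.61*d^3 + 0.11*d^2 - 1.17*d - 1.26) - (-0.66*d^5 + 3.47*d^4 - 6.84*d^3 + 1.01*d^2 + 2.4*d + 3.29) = -0.83*d^5 + 4.97*d^4 + 4.23*d^3 - 0.9*d^2 - 3.57*d - 4.55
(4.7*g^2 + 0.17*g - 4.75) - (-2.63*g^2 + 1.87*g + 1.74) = 7.33*g^2 - 1.7*g - 6.49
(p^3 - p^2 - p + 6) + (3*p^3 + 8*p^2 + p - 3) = 4*p^3 + 7*p^2 + 3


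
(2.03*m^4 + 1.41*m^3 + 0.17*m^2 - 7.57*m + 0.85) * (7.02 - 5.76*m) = -11.6928*m^5 + 6.129*m^4 + 8.919*m^3 + 44.7966*m^2 - 58.0374*m + 5.967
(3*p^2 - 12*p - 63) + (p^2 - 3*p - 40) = 4*p^2 - 15*p - 103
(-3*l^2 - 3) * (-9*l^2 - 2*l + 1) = 27*l^4 + 6*l^3 + 24*l^2 + 6*l - 3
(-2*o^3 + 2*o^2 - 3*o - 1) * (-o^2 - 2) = 2*o^5 - 2*o^4 + 7*o^3 - 3*o^2 + 6*o + 2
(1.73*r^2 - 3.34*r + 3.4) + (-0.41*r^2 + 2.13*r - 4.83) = 1.32*r^2 - 1.21*r - 1.43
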